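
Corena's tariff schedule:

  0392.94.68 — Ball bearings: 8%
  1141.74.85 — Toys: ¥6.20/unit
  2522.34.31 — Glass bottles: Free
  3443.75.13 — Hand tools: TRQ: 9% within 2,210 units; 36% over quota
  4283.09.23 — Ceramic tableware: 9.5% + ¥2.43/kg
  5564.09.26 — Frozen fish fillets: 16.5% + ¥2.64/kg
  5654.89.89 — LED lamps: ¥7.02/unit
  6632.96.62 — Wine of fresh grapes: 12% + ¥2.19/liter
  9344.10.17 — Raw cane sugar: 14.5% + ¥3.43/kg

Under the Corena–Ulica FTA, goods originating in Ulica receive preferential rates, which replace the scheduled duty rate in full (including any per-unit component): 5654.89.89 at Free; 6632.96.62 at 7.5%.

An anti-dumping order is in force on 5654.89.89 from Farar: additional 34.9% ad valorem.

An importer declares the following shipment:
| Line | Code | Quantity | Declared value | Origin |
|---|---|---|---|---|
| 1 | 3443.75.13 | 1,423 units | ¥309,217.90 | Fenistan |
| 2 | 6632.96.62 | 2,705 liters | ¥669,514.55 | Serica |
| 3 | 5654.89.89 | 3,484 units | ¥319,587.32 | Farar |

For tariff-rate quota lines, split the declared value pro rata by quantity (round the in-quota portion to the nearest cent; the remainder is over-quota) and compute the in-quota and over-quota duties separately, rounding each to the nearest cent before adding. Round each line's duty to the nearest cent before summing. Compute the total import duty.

Line 1 (3443.75.13, Fenistan, 1,423 units, ¥309,217.90):
Code 3443.75.13 is under a tariff-rate quota (threshold 2,210 units). Quantity 1,423 units is within the quota, so the in-quota rate 9% applies to the full value.
Duty = ¥309,217.90 × 9% = ¥27,829.61.
Line 2 (6632.96.62, Serica, 2,705 liters, ¥669,514.55):
Base rate for 6632.96.62 is 12% + ¥2.19/liter.
6632.96.62 has an FTA preferential rate, but origin Serica is not Ulica; base rate stands.
Duty = ¥669,514.55 × 12% + 2,705 × ¥2.19 = ¥86,265.70.
Line 3 (5654.89.89, Farar, 3,484 units, ¥319,587.32):
Base rate for 5654.89.89 is ¥7.02/unit.
5654.89.89 has an FTA preferential rate, but origin Farar is not Ulica; base rate stands.
Additional duty on 5654.89.89 from Farar: +34.9% ad valorem. Applied ad valorem rate = 34.9%.
Duty = ¥319,587.32 × 34.9% + 3,484 × ¥7.02 = ¥135,993.65.
Total = ¥27,829.61 + ¥86,265.70 + ¥135,993.65 = ¥250,088.96.

¥250,088.96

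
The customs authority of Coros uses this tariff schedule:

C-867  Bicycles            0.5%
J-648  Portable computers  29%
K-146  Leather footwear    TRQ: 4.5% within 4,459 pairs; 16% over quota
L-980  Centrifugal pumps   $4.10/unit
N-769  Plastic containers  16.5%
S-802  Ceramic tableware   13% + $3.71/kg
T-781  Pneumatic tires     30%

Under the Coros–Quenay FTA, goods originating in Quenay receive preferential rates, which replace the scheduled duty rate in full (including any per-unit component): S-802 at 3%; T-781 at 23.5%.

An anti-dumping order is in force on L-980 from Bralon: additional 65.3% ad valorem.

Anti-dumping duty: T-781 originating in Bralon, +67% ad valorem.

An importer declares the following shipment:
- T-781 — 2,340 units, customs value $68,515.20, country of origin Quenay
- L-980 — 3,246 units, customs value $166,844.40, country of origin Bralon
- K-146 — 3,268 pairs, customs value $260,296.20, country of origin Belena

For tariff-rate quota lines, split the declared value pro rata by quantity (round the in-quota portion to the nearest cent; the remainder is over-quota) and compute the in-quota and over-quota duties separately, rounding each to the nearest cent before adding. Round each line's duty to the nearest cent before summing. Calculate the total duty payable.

Line 1 (T-781, Quenay, 2,340 units, $68,515.20):
Base rate for T-781 is 30%.
Origin Quenay qualifies under the Coros–Quenay agreement and T-781 is covered: preferential rate 23.5% applies instead.
The additional-duty order on T-781 targets Bralon, not Quenay; it does not apply.
Duty = $68,515.20 × 23.5% = $16,101.07.
Line 2 (L-980, Bralon, 3,246 units, $166,844.40):
Base rate for L-980 is $4.10/unit.
Additional duty on L-980 from Bralon: +65.3% ad valorem. Applied ad valorem rate = 65.3%.
Duty = $166,844.40 × 65.3% + 3,246 × $4.10 = $122,257.99.
Line 3 (K-146, Belena, 3,268 pairs, $260,296.20):
Code K-146 is under a tariff-rate quota (threshold 4,459 pairs). Quantity 3,268 pairs is within the quota, so the in-quota rate 4.5% applies to the full value.
Duty = $260,296.20 × 4.5% = $11,713.33.
Total = $16,101.07 + $122,257.99 + $11,713.33 = $150,072.39.

$150,072.39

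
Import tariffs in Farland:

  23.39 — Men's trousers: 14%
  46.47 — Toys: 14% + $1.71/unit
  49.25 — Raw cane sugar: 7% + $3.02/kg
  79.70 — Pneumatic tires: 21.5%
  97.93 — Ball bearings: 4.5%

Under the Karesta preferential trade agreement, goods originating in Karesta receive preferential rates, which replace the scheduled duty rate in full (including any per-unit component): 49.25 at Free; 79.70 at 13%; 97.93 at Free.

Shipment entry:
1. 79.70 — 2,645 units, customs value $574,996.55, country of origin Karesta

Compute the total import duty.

Line 1 (79.70, Karesta, 2,645 units, $574,996.55):
Base rate for 79.70 is 21.5%.
Origin Karesta qualifies under the Farland–Karesta agreement and 79.70 is covered: preferential rate 13% applies instead.
Duty = $574,996.55 × 13% = $74,749.55.

$74,749.55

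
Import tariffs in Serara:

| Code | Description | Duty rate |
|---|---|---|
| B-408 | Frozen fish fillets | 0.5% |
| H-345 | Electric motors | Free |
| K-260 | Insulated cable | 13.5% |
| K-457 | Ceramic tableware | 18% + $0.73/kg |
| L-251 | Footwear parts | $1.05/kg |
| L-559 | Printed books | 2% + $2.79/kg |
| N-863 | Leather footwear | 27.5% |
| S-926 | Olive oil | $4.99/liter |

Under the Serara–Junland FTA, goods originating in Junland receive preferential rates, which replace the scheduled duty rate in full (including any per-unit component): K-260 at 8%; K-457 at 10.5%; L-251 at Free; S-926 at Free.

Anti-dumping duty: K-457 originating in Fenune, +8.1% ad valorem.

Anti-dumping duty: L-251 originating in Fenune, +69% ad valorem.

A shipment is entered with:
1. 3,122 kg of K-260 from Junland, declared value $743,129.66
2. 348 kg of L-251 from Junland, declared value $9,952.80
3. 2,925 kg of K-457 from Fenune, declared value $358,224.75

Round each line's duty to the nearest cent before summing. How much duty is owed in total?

$155,082.28

Line 1 (K-260, Junland, 3,122 kg, $743,129.66):
Base rate for K-260 is 13.5%.
Origin Junland qualifies under the Serara–Junland agreement and K-260 is covered: preferential rate 8% applies instead.
Duty = $743,129.66 × 8% = $59,450.37.
Line 2 (L-251, Junland, 348 kg, $9,952.80):
Base rate for L-251 is $1.05/kg.
Origin Junland qualifies under the Serara–Junland agreement and L-251 is covered: preferential rate Free applies instead.
The additional-duty order on L-251 targets Fenune, not Junland; it does not apply.
Duty = $9,952.80 × 0% = $0.00.
Line 3 (K-457, Fenune, 2,925 kg, $358,224.75):
Base rate for K-457 is 18% + $0.73/kg.
K-457 has an FTA preferential rate, but origin Fenune is not Junland; base rate stands.
Additional duty on K-457 from Fenune: +8.1%. Applied ad valorem rate: 18% + 8.1% = 26.1%.
Duty = $358,224.75 × 26.1% + 2,925 × $0.73 = $95,631.91.
Total = $59,450.37 + $0.00 + $95,631.91 = $155,082.28.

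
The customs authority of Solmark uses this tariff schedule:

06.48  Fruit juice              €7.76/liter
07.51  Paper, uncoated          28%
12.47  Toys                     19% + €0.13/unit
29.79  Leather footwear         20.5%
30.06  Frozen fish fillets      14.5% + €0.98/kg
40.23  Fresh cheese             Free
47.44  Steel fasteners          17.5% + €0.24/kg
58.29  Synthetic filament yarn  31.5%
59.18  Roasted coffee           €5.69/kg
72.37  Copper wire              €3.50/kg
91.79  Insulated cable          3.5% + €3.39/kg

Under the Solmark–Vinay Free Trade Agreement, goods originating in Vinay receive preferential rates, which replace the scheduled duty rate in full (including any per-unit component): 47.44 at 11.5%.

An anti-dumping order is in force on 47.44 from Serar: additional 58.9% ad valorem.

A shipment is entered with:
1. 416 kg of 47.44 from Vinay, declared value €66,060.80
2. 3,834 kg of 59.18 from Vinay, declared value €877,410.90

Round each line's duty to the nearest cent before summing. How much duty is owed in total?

€29,412.45

Line 1 (47.44, Vinay, 416 kg, €66,060.80):
Base rate for 47.44 is 17.5% + €0.24/kg.
Origin Vinay qualifies under the Solmark–Vinay agreement and 47.44 is covered: preferential rate 11.5% applies instead.
The additional-duty order on 47.44 targets Serar, not Vinay; it does not apply.
Duty = €66,060.80 × 11.5% = €7,596.99.
Line 2 (59.18, Vinay, 3,834 kg, €877,410.90):
Base rate for 59.18 is €5.69/kg.
Origin Vinay is the FTA partner but 59.18 is not on the preference list; base rate stands.
Duty = 3,834 × €5.69 = €21,815.46.
Total = €7,596.99 + €21,815.46 = €29,412.45.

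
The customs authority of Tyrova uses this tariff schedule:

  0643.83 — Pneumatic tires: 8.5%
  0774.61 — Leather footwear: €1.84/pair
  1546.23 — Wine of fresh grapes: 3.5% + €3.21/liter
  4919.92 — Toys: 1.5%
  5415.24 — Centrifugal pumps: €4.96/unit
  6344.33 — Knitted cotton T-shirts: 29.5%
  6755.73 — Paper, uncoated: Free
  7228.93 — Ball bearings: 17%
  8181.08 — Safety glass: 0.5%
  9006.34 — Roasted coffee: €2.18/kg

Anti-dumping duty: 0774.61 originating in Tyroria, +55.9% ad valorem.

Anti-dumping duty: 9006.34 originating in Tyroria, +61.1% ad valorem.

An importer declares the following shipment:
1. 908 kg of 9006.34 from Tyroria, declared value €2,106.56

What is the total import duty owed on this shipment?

Line 1 (9006.34, Tyroria, 908 kg, €2,106.56):
Base rate for 9006.34 is €2.18/kg.
Additional duty on 9006.34 from Tyroria: +61.1% ad valorem. Applied ad valorem rate = 61.1%.
Duty = €2,106.56 × 61.1% + 908 × €2.18 = €3,266.55.

€3,266.55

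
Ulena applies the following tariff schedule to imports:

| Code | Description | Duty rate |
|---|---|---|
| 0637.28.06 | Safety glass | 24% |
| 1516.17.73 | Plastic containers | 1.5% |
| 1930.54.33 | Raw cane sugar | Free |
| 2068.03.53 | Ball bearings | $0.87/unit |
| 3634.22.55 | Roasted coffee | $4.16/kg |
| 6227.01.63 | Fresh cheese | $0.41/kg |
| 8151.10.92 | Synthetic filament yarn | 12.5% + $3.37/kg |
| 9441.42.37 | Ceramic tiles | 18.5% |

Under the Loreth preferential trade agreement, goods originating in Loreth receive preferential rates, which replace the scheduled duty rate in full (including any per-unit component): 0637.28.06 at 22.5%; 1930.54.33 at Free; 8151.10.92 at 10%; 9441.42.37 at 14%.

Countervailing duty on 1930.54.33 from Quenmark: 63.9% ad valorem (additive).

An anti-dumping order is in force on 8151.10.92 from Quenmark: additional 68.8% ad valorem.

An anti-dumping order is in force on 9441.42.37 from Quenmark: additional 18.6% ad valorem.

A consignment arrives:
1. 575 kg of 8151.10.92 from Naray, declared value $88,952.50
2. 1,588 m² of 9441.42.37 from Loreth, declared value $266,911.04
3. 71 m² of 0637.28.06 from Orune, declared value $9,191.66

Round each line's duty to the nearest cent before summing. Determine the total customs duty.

Line 1 (8151.10.92, Naray, 575 kg, $88,952.50):
Base rate for 8151.10.92 is 12.5% + $3.37/kg.
8151.10.92 has an FTA preferential rate, but origin Naray is not Loreth; base rate stands.
The additional-duty order on 8151.10.92 targets Quenmark, not Naray; it does not apply.
Duty = $88,952.50 × 12.5% + 575 × $3.37 = $13,056.81.
Line 2 (9441.42.37, Loreth, 1,588 m², $266,911.04):
Base rate for 9441.42.37 is 18.5%.
Origin Loreth qualifies under the Ulena–Loreth agreement and 9441.42.37 is covered: preferential rate 14% applies instead.
The additional-duty order on 9441.42.37 targets Quenmark, not Loreth; it does not apply.
Duty = $266,911.04 × 14% = $37,367.55.
Line 3 (0637.28.06, Orune, 71 m², $9,191.66):
Base rate for 0637.28.06 is 24%.
0637.28.06 has an FTA preferential rate, but origin Orune is not Loreth; base rate stands.
Duty = $9,191.66 × 24% = $2,206.00.
Total = $13,056.81 + $37,367.55 + $2,206.00 = $52,630.36.

$52,630.36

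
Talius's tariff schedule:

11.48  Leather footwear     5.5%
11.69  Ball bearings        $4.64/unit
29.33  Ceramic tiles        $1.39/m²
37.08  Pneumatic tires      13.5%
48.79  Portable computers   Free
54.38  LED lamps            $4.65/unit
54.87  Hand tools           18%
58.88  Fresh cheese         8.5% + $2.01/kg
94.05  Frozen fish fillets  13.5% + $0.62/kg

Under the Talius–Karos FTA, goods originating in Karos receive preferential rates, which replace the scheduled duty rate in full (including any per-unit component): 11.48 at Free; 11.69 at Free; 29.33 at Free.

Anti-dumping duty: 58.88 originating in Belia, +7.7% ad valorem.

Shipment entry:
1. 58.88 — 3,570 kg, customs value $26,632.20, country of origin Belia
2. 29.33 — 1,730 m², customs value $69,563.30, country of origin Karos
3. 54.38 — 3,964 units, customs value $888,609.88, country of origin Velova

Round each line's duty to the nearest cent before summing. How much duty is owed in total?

Line 1 (58.88, Belia, 3,570 kg, $26,632.20):
Base rate for 58.88 is 8.5% + $2.01/kg.
Additional duty on 58.88 from Belia: +7.7%. Applied ad valorem rate: 8.5% + 7.7% = 16.2%.
Duty = $26,632.20 × 16.2% + 3,570 × $2.01 = $11,490.12.
Line 2 (29.33, Karos, 1,730 m², $69,563.30):
Base rate for 29.33 is $1.39/m².
Origin Karos qualifies under the Talius–Karos agreement and 29.33 is covered: preferential rate Free applies instead.
Duty = $69,563.30 × 0% = $0.00.
Line 3 (54.38, Velova, 3,964 units, $888,609.88):
Base rate for 54.38 is $4.65/unit.
Duty = 3,964 × $4.65 = $18,432.60.
Total = $11,490.12 + $0.00 + $18,432.60 = $29,922.72.

$29,922.72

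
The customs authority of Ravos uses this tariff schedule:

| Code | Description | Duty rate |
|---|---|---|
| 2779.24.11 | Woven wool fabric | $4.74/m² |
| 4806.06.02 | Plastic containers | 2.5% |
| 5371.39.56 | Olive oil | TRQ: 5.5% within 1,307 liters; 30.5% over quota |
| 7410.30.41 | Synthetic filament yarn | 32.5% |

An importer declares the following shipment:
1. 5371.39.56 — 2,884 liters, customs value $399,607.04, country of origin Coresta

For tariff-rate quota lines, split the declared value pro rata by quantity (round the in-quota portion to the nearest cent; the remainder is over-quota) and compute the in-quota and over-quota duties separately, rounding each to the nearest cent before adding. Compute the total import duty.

$76,605.67

Line 1 (5371.39.56, Coresta, 2,884 liters, $399,607.04):
Code 5371.39.56 is under a tariff-rate quota (threshold 1,307 liters). In-quota: 1,307 liters at 5.5%; over-quota: 1,577 liters at 30.5%.
Pro-rata value split: in-quota = $399,607.04 × 1,307/2,884 = $181,097.92; over-quota = $399,607.04 − $181,097.92 = $218,509.12.
In-quota duty = $181,097.92 × 5.5% = $9,960.39. Over-quota duty = $218,509.12 × 30.5% = $66,645.28.
Line duty = $9,960.39 + $66,645.28 = $76,605.67.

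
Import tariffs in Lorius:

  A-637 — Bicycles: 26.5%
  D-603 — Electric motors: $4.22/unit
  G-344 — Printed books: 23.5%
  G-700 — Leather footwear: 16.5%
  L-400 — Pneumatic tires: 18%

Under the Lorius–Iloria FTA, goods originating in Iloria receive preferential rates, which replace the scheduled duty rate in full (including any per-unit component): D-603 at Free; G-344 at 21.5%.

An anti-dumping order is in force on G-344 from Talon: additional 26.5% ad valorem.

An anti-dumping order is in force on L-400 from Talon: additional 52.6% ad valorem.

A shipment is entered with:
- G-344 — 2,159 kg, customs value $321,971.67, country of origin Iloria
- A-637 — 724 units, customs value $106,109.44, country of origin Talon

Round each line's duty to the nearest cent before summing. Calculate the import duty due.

Line 1 (G-344, Iloria, 2,159 kg, $321,971.67):
Base rate for G-344 is 23.5%.
Origin Iloria qualifies under the Lorius–Iloria agreement and G-344 is covered: preferential rate 21.5% applies instead.
The additional-duty order on G-344 targets Talon, not Iloria; it does not apply.
Duty = $321,971.67 × 21.5% = $69,223.91.
Line 2 (A-637, Talon, 724 units, $106,109.44):
Base rate for A-637 is 26.5%.
Duty = $106,109.44 × 26.5% = $28,119.00.
Total = $69,223.91 + $28,119.00 = $97,342.91.

$97,342.91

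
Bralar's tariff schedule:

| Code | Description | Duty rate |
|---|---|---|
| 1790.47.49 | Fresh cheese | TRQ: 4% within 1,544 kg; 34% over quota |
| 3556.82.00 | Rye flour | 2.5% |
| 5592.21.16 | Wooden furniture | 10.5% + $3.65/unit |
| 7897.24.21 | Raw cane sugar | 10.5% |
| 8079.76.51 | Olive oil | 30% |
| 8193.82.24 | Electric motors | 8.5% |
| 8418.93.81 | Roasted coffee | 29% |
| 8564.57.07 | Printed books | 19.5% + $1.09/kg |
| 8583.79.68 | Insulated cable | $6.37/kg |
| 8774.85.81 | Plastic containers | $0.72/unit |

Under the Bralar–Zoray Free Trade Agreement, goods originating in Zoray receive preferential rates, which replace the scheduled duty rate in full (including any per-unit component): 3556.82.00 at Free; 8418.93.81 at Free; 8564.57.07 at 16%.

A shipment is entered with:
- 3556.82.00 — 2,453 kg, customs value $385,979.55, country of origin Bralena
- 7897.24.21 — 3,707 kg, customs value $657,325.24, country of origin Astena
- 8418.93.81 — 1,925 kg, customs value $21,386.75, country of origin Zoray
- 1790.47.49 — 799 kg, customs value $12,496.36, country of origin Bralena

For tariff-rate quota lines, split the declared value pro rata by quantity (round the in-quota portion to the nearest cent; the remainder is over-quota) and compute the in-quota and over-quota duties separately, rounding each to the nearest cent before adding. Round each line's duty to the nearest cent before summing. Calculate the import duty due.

$79,168.49

Line 1 (3556.82.00, Bralena, 2,453 kg, $385,979.55):
Base rate for 3556.82.00 is 2.5%.
3556.82.00 has an FTA preferential rate, but origin Bralena is not Zoray; base rate stands.
Duty = $385,979.55 × 2.5% = $9,649.49.
Line 2 (7897.24.21, Astena, 3,707 kg, $657,325.24):
Base rate for 7897.24.21 is 10.5%.
Duty = $657,325.24 × 10.5% = $69,019.15.
Line 3 (8418.93.81, Zoray, 1,925 kg, $21,386.75):
Base rate for 8418.93.81 is 29%.
Origin Zoray qualifies under the Bralar–Zoray agreement and 8418.93.81 is covered: preferential rate Free applies instead.
Duty = $21,386.75 × 0% = $0.00.
Line 4 (1790.47.49, Bralena, 799 kg, $12,496.36):
Code 1790.47.49 is under a tariff-rate quota (threshold 1,544 kg). Quantity 799 kg is within the quota, so the in-quota rate 4% applies to the full value.
Duty = $12,496.36 × 4% = $499.85.
Total = $9,649.49 + $69,019.15 + $0.00 + $499.85 = $79,168.49.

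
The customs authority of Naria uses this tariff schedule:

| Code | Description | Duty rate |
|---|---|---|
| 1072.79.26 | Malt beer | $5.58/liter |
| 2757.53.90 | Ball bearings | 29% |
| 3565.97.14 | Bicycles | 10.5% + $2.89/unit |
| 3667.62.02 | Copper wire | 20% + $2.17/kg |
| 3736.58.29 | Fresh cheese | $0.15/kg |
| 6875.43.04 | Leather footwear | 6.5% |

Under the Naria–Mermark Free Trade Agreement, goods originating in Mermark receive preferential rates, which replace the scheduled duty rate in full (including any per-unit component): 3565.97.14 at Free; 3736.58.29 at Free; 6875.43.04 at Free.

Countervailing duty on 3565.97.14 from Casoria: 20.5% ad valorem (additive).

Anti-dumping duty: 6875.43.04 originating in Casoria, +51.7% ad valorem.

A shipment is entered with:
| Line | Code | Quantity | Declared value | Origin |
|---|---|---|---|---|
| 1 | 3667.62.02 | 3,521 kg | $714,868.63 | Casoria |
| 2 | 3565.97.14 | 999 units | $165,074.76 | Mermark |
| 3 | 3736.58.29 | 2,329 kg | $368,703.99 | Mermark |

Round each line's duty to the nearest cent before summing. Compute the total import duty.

Line 1 (3667.62.02, Casoria, 3,521 kg, $714,868.63):
Base rate for 3667.62.02 is 20% + $2.17/kg.
Duty = $714,868.63 × 20% + 3,521 × $2.17 = $150,614.30.
Line 2 (3565.97.14, Mermark, 999 units, $165,074.76):
Base rate for 3565.97.14 is 10.5% + $2.89/unit.
Origin Mermark qualifies under the Naria–Mermark agreement and 3565.97.14 is covered: preferential rate Free applies instead.
The additional-duty order on 3565.97.14 targets Casoria, not Mermark; it does not apply.
Duty = $165,074.76 × 0% = $0.00.
Line 3 (3736.58.29, Mermark, 2,329 kg, $368,703.99):
Base rate for 3736.58.29 is $0.15/kg.
Origin Mermark qualifies under the Naria–Mermark agreement and 3736.58.29 is covered: preferential rate Free applies instead.
Duty = $368,703.99 × 0% = $0.00.
Total = $150,614.30 + $0.00 + $0.00 = $150,614.30.

$150,614.30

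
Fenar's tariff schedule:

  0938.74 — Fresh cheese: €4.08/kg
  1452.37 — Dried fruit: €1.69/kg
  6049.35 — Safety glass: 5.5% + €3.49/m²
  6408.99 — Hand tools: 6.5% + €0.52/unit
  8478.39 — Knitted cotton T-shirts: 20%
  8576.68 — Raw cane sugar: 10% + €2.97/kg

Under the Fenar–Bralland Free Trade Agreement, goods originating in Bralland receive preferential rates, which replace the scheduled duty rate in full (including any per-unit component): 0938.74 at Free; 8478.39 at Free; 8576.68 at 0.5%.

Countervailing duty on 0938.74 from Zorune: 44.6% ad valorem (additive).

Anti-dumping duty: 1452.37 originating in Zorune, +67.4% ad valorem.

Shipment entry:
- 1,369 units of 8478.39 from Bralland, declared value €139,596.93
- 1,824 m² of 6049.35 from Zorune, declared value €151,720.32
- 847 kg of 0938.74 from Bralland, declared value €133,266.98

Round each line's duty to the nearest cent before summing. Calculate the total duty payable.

€14,710.38

Line 1 (8478.39, Bralland, 1,369 units, €139,596.93):
Base rate for 8478.39 is 20%.
Origin Bralland qualifies under the Fenar–Bralland agreement and 8478.39 is covered: preferential rate Free applies instead.
Duty = €139,596.93 × 0% = €0.00.
Line 2 (6049.35, Zorune, 1,824 m², €151,720.32):
Base rate for 6049.35 is 5.5% + €3.49/m².
Duty = €151,720.32 × 5.5% + 1,824 × €3.49 = €14,710.38.
Line 3 (0938.74, Bralland, 847 kg, €133,266.98):
Base rate for 0938.74 is €4.08/kg.
Origin Bralland qualifies under the Fenar–Bralland agreement and 0938.74 is covered: preferential rate Free applies instead.
The additional-duty order on 0938.74 targets Zorune, not Bralland; it does not apply.
Duty = €133,266.98 × 0% = €0.00.
Total = €0.00 + €14,710.38 + €0.00 = €14,710.38.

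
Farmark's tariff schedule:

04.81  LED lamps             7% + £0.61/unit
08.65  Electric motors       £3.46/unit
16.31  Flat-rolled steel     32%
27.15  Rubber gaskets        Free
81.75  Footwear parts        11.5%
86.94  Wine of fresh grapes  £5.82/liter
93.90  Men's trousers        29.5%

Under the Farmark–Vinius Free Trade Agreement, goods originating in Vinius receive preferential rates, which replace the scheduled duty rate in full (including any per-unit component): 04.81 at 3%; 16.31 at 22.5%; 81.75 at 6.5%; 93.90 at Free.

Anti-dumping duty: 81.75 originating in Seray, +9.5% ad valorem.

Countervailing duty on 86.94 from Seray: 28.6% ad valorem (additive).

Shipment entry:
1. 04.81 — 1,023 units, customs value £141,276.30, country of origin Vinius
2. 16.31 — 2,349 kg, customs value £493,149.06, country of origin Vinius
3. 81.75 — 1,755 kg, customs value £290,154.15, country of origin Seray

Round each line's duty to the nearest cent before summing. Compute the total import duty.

Line 1 (04.81, Vinius, 1,023 units, £141,276.30):
Base rate for 04.81 is 7% + £0.61/unit.
Origin Vinius qualifies under the Farmark–Vinius agreement and 04.81 is covered: preferential rate 3% applies instead.
Duty = £141,276.30 × 3% = £4,238.29.
Line 2 (16.31, Vinius, 2,349 kg, £493,149.06):
Base rate for 16.31 is 32%.
Origin Vinius qualifies under the Farmark–Vinius agreement and 16.31 is covered: preferential rate 22.5% applies instead.
Duty = £493,149.06 × 22.5% = £110,958.54.
Line 3 (81.75, Seray, 1,755 kg, £290,154.15):
Base rate for 81.75 is 11.5%.
81.75 has an FTA preferential rate, but origin Seray is not Vinius; base rate stands.
Additional duty on 81.75 from Seray: +9.5%. Applied ad valorem rate: 11.5% + 9.5% = 21%.
Duty = £290,154.15 × 21% = £60,932.37.
Total = £4,238.29 + £110,958.54 + £60,932.37 = £176,129.20.

£176,129.20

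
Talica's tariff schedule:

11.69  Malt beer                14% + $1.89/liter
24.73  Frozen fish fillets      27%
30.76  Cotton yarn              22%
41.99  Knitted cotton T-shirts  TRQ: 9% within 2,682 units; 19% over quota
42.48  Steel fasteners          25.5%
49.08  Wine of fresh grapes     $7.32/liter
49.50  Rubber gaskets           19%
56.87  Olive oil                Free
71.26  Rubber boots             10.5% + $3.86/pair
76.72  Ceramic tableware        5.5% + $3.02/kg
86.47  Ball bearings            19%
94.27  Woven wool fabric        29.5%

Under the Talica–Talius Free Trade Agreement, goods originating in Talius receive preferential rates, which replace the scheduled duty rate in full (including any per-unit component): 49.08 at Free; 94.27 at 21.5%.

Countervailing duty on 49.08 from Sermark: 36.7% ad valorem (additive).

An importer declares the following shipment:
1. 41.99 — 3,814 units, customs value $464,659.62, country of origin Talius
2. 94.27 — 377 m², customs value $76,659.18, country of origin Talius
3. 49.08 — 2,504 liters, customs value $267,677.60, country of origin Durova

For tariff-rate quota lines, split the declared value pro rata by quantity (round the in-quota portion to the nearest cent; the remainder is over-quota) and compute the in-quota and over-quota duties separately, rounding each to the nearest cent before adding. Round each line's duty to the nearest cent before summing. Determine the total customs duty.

Line 1 (41.99, Talius, 3,814 units, $464,659.62):
Code 41.99 is under a tariff-rate quota (threshold 2,682 units). In-quota: 2,682 units at 9%; over-quota: 1,132 units at 19%.
Pro-rata value split: in-quota = $464,659.62 × 2,682/3,814 = $326,748.06; over-quota = $464,659.62 − $326,748.06 = $137,911.56.
In-quota duty = $326,748.06 × 9% = $29,407.33. Over-quota duty = $137,911.56 × 19% = $26,203.20.
Line duty = $29,407.33 + $26,203.20 = $55,610.53.
Line 2 (94.27, Talius, 377 m², $76,659.18):
Base rate for 94.27 is 29.5%.
Origin Talius qualifies under the Talica–Talius agreement and 94.27 is covered: preferential rate 21.5% applies instead.
Duty = $76,659.18 × 21.5% = $16,481.72.
Line 3 (49.08, Durova, 2,504 liters, $267,677.60):
Base rate for 49.08 is $7.32/liter.
49.08 has an FTA preferential rate, but origin Durova is not Talius; base rate stands.
The additional-duty order on 49.08 targets Sermark, not Durova; it does not apply.
Duty = 2,504 × $7.32 = $18,329.28.
Total = $55,610.53 + $16,481.72 + $18,329.28 = $90,421.53.

$90,421.53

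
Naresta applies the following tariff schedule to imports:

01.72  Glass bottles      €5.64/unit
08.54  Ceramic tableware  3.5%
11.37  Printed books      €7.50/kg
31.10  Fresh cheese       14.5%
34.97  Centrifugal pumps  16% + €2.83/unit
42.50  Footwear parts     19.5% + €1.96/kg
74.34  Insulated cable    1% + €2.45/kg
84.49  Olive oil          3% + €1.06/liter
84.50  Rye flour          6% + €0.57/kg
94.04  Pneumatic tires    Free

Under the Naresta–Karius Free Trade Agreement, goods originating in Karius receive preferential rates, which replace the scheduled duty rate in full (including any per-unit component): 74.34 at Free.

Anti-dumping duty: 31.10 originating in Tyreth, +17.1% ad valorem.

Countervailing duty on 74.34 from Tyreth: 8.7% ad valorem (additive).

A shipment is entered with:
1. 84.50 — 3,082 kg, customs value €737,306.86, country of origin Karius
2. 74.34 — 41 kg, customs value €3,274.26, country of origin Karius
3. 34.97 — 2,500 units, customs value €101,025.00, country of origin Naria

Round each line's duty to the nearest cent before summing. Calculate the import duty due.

€69,234.15

Line 1 (84.50, Karius, 3,082 kg, €737,306.86):
Base rate for 84.50 is 6% + €0.57/kg.
Origin Karius is the FTA partner but 84.50 is not on the preference list; base rate stands.
Duty = €737,306.86 × 6% + 3,082 × €0.57 = €45,995.15.
Line 2 (74.34, Karius, 41 kg, €3,274.26):
Base rate for 74.34 is 1% + €2.45/kg.
Origin Karius qualifies under the Naresta–Karius agreement and 74.34 is covered: preferential rate Free applies instead.
The additional-duty order on 74.34 targets Tyreth, not Karius; it does not apply.
Duty = €3,274.26 × 0% = €0.00.
Line 3 (34.97, Naria, 2,500 units, €101,025.00):
Base rate for 34.97 is 16% + €2.83/unit.
Duty = €101,025.00 × 16% + 2,500 × €2.83 = €23,239.00.
Total = €45,995.15 + €0.00 + €23,239.00 = €69,234.15.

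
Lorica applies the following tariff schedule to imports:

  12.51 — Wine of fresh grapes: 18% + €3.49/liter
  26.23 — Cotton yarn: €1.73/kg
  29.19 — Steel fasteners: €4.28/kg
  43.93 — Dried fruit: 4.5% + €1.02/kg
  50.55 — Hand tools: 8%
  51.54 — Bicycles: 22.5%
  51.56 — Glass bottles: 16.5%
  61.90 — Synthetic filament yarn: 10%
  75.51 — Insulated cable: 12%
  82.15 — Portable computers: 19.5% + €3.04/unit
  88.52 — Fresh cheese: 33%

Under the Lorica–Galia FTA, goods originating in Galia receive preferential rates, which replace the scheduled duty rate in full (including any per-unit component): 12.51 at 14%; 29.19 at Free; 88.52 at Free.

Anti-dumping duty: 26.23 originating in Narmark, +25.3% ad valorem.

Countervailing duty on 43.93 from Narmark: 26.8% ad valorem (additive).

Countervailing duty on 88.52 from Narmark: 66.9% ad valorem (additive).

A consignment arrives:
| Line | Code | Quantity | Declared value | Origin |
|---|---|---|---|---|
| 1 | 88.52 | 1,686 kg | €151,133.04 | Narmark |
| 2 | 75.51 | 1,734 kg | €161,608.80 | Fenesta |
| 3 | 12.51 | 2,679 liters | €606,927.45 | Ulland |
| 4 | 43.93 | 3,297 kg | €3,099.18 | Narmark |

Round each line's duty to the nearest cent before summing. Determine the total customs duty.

€293,304.60

Line 1 (88.52, Narmark, 1,686 kg, €151,133.04):
Base rate for 88.52 is 33%.
88.52 has an FTA preferential rate, but origin Narmark is not Galia; base rate stands.
Additional duty on 88.52 from Narmark: +66.9%. Applied ad valorem rate: 33% + 66.9% = 99.9%.
Duty = €151,133.04 × 99.9% = €150,981.91.
Line 2 (75.51, Fenesta, 1,734 kg, €161,608.80):
Base rate for 75.51 is 12%.
Duty = €161,608.80 × 12% = €19,393.06.
Line 3 (12.51, Ulland, 2,679 liters, €606,927.45):
Base rate for 12.51 is 18% + €3.49/liter.
12.51 has an FTA preferential rate, but origin Ulland is not Galia; base rate stands.
Duty = €606,927.45 × 18% + 2,679 × €3.49 = €118,596.65.
Line 4 (43.93, Narmark, 3,297 kg, €3,099.18):
Base rate for 43.93 is 4.5% + €1.02/kg.
Additional duty on 43.93 from Narmark: +26.8%. Applied ad valorem rate: 4.5% + 26.8% = 31.3%.
Duty = €3,099.18 × 31.3% + 3,297 × €1.02 = €4,332.98.
Total = €150,981.91 + €19,393.06 + €118,596.65 + €4,332.98 = €293,304.60.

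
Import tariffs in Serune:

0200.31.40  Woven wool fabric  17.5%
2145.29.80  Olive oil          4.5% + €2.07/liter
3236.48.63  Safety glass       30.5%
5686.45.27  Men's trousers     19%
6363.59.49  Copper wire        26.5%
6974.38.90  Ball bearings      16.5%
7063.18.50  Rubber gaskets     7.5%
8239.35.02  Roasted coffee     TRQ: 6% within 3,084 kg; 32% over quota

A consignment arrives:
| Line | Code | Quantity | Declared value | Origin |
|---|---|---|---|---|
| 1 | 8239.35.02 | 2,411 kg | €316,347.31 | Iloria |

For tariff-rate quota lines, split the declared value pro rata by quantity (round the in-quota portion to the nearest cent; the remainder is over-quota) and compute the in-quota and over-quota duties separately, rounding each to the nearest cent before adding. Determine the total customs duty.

Line 1 (8239.35.02, Iloria, 2,411 kg, €316,347.31):
Code 8239.35.02 is under a tariff-rate quota (threshold 3,084 kg). Quantity 2,411 kg is within the quota, so the in-quota rate 6% applies to the full value.
Duty = €316,347.31 × 6% = €18,980.84.

€18,980.84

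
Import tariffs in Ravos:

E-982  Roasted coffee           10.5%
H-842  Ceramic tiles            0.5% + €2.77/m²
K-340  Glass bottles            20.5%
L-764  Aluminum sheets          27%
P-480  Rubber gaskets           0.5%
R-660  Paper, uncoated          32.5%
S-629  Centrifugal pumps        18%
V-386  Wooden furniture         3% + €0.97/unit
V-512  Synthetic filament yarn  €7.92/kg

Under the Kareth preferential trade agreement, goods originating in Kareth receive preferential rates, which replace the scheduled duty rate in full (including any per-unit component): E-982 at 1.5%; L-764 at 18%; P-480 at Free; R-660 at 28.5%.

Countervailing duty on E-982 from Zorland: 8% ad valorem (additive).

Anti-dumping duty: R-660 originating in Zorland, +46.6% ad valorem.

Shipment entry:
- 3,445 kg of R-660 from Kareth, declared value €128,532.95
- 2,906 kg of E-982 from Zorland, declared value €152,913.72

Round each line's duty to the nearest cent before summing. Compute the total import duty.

Line 1 (R-660, Kareth, 3,445 kg, €128,532.95):
Base rate for R-660 is 32.5%.
Origin Kareth qualifies under the Ravos–Kareth agreement and R-660 is covered: preferential rate 28.5% applies instead.
The additional-duty order on R-660 targets Zorland, not Kareth; it does not apply.
Duty = €128,532.95 × 28.5% = €36,631.89.
Line 2 (E-982, Zorland, 2,906 kg, €152,913.72):
Base rate for E-982 is 10.5%.
E-982 has an FTA preferential rate, but origin Zorland is not Kareth; base rate stands.
Additional duty on E-982 from Zorland: +8%. Applied ad valorem rate: 10.5% + 8% = 18.5%.
Duty = €152,913.72 × 18.5% = €28,289.04.
Total = €36,631.89 + €28,289.04 = €64,920.93.

€64,920.93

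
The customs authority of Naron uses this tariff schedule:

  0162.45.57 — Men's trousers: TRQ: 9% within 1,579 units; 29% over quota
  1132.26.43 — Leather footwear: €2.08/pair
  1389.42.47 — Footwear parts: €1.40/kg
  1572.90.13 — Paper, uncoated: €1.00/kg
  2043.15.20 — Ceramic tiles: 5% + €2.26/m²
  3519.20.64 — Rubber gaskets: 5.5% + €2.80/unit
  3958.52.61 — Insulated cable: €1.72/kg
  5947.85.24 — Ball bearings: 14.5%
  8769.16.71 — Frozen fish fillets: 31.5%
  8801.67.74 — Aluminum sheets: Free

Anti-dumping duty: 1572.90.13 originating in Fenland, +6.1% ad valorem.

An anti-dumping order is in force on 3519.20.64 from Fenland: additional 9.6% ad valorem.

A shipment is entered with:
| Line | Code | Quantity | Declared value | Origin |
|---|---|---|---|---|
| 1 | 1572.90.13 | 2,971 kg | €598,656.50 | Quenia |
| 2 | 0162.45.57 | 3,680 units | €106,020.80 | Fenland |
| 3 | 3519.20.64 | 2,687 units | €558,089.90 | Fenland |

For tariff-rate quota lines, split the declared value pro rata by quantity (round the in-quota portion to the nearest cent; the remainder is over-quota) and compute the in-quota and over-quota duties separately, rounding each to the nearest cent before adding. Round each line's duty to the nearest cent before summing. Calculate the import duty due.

€116,414.00

Line 1 (1572.90.13, Quenia, 2,971 kg, €598,656.50):
Base rate for 1572.90.13 is €1.00/kg.
The additional-duty order on 1572.90.13 targets Fenland, not Quenia; it does not apply.
Duty = 2,971 × €1.00 = €2,971.00.
Line 2 (0162.45.57, Fenland, 3,680 units, €106,020.80):
Code 0162.45.57 is under a tariff-rate quota (threshold 1,579 units). In-quota: 1,579 units at 9%; over-quota: 2,101 units at 29%.
Pro-rata value split: in-quota = €106,020.80 × 1,579/3,680 = €45,490.99; over-quota = €106,020.80 − €45,490.99 = €60,529.81.
In-quota duty = €45,490.99 × 9% = €4,094.19. Over-quota duty = €60,529.81 × 29% = €17,553.64.
Line duty = €4,094.19 + €17,553.64 = €21,647.83.
Line 3 (3519.20.64, Fenland, 2,687 units, €558,089.90):
Base rate for 3519.20.64 is 5.5% + €2.80/unit.
Additional duty on 3519.20.64 from Fenland: +9.6%. Applied ad valorem rate: 5.5% + 9.6% = 15.1%.
Duty = €558,089.90 × 15.1% + 2,687 × €2.80 = €91,795.17.
Total = €2,971.00 + €21,647.83 + €91,795.17 = €116,414.00.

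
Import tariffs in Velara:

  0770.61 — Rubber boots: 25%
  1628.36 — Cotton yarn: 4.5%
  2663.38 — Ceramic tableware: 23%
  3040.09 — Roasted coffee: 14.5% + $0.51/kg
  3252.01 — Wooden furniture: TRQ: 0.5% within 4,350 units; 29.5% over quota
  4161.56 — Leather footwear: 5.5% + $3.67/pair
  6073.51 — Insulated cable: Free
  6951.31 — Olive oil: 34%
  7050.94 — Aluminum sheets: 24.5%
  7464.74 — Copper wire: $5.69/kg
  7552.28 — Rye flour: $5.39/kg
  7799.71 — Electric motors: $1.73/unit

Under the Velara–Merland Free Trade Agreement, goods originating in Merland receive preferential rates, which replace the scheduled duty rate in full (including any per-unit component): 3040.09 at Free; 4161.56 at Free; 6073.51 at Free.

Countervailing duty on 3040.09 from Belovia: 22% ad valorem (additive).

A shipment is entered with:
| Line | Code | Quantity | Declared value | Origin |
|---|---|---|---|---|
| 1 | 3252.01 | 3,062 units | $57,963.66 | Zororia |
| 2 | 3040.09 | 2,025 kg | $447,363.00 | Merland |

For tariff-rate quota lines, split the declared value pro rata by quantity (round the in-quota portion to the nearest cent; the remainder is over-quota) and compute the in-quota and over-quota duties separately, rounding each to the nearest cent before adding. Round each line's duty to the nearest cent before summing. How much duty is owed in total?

Line 1 (3252.01, Zororia, 3,062 units, $57,963.66):
Code 3252.01 is under a tariff-rate quota (threshold 4,350 units). Quantity 3,062 units is within the quota, so the in-quota rate 0.5% applies to the full value.
Duty = $57,963.66 × 0.5% = $289.82.
Line 2 (3040.09, Merland, 2,025 kg, $447,363.00):
Base rate for 3040.09 is 14.5% + $0.51/kg.
Origin Merland qualifies under the Velara–Merland agreement and 3040.09 is covered: preferential rate Free applies instead.
The additional-duty order on 3040.09 targets Belovia, not Merland; it does not apply.
Duty = $447,363.00 × 0% = $0.00.
Total = $289.82 + $0.00 = $289.82.

$289.82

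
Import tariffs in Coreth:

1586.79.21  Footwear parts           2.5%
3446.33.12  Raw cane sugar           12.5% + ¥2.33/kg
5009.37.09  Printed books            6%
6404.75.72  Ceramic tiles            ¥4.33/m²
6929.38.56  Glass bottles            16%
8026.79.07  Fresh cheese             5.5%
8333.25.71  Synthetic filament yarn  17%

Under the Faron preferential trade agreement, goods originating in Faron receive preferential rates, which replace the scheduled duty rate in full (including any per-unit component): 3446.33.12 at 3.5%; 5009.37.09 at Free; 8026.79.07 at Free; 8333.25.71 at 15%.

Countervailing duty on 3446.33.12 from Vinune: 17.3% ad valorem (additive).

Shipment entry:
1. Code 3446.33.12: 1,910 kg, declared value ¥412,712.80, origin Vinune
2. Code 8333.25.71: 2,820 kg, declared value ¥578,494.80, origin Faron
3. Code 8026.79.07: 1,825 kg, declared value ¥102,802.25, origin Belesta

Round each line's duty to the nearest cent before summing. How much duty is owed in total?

¥219,867.05

Line 1 (3446.33.12, Vinune, 1,910 kg, ¥412,712.80):
Base rate for 3446.33.12 is 12.5% + ¥2.33/kg.
3446.33.12 has an FTA preferential rate, but origin Vinune is not Faron; base rate stands.
Additional duty on 3446.33.12 from Vinune: +17.3%. Applied ad valorem rate: 12.5% + 17.3% = 29.8%.
Duty = ¥412,712.80 × 29.8% + 1,910 × ¥2.33 = ¥127,438.71.
Line 2 (8333.25.71, Faron, 2,820 kg, ¥578,494.80):
Base rate for 8333.25.71 is 17%.
Origin Faron qualifies under the Coreth–Faron agreement and 8333.25.71 is covered: preferential rate 15% applies instead.
Duty = ¥578,494.80 × 15% = ¥86,774.22.
Line 3 (8026.79.07, Belesta, 1,825 kg, ¥102,802.25):
Base rate for 8026.79.07 is 5.5%.
8026.79.07 has an FTA preferential rate, but origin Belesta is not Faron; base rate stands.
Duty = ¥102,802.25 × 5.5% = ¥5,654.12.
Total = ¥127,438.71 + ¥86,774.22 + ¥5,654.12 = ¥219,867.05.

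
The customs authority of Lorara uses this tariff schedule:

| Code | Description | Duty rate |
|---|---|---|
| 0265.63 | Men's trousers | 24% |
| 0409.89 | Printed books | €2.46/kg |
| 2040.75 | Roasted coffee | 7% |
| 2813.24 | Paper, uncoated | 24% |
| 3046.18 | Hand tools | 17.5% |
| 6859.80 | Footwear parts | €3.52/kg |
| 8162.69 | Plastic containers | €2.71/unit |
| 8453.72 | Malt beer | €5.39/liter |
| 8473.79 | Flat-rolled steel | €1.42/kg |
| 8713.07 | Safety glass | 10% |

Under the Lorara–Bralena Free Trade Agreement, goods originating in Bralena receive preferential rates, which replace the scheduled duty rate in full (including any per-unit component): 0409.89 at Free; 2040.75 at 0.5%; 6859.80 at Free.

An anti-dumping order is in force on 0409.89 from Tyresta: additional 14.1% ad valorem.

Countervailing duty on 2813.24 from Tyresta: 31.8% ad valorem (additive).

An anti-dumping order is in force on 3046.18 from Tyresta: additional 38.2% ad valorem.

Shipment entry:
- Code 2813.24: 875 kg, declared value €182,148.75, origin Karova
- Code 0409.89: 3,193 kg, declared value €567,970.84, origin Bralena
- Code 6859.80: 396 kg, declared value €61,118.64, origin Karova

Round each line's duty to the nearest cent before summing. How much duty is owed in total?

Line 1 (2813.24, Karova, 875 kg, €182,148.75):
Base rate for 2813.24 is 24%.
The additional-duty order on 2813.24 targets Tyresta, not Karova; it does not apply.
Duty = €182,148.75 × 24% = €43,715.70.
Line 2 (0409.89, Bralena, 3,193 kg, €567,970.84):
Base rate for 0409.89 is €2.46/kg.
Origin Bralena qualifies under the Lorara–Bralena agreement and 0409.89 is covered: preferential rate Free applies instead.
The additional-duty order on 0409.89 targets Tyresta, not Bralena; it does not apply.
Duty = €567,970.84 × 0% = €0.00.
Line 3 (6859.80, Karova, 396 kg, €61,118.64):
Base rate for 6859.80 is €3.52/kg.
6859.80 has an FTA preferential rate, but origin Karova is not Bralena; base rate stands.
Duty = 396 × €3.52 = €1,393.92.
Total = €43,715.70 + €0.00 + €1,393.92 = €45,109.62.

€45,109.62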